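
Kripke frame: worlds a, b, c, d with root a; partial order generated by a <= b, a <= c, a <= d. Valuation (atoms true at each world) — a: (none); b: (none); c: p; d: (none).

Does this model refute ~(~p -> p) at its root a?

Yes

a ||-/- ~(~p -> p) since c is accessible from a and c ||- ~p -> p.
c ||- ~p -> p vacuously: no world accessible from c forces the antecedent ~p.
So the root a does not force ~(~p -> p); the model is a countermodel.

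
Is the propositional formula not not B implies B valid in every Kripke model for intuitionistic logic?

No

This is double-negation elimination, which is not intuitionistically valid.
A Kripke countermodel: worlds u, v; order generated by u <= v; atoms true at each world — u:{}; v:{B}.
u does not force not not B implies B: already at u itself, u forces not not B but u does not force B.
u lacks atom B, so u does not force B.
So the root u does not force the formula.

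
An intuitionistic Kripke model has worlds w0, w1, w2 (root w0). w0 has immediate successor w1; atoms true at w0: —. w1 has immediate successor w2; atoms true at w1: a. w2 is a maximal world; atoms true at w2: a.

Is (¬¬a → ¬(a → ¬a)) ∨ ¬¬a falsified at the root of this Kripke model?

w0 ⊩ (¬¬a → ¬(a → ¬a)) ∨ ¬¬a via the disjunct ¬¬a → ¬(a → ¬a).
So the root w0 forces (¬¬a → ¬(a → ¬a)) ∨ ¬¬a; the model is not a countermodel.

No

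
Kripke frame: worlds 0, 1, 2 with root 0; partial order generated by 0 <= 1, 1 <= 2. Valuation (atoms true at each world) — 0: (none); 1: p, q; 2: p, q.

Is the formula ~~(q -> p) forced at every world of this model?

Yes

0 ||- ~~(q -> p): no world accessible from 0 forces ~(q -> p).
Since the root 0 forces ~~(q -> p) and forcing is persistent (monotone upward), every world forces it.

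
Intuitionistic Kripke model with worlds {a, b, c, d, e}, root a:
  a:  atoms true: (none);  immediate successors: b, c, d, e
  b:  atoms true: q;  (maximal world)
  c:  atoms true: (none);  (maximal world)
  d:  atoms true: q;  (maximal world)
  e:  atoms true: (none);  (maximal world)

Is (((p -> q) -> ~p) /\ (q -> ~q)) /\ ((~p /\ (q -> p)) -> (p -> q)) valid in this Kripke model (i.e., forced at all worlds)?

No

Not every world: a ||-/- (((p -> q) -> ~p) /\ (q -> ~q)) /\ ((~p /\ (q -> p)) -> (p -> q)).
a ||-/- (((p -> q) -> ~p) /\ (q -> ~q)) /\ ((~p /\ (q -> p)) -> (p -> q)) since a fails ((p -> q) -> ~p) /\ (q -> ~q).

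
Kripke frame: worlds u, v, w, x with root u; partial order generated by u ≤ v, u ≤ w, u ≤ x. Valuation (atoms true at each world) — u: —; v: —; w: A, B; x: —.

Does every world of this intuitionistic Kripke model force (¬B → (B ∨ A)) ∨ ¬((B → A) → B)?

Not every world: u ⊮ (¬B → (B ∨ A)) ∨ ¬((B → A) → B).
u ⊮ (¬B → (B ∨ A)) ∨ ¬((B → A) → B): neither disjunct is forced at u.
u ⊮ ¬B → (B ∨ A): at the accessible world v, v ⊩ ¬B but v ⊮ B ∨ A.

No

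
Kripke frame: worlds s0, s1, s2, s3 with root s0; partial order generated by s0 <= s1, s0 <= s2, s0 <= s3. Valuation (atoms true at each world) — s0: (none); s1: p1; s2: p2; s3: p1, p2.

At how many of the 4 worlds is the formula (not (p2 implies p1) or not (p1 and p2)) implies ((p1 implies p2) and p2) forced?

2

s0: does not force it — s0 does not force (not (p2 implies p1) or not (p1 and p2)) implies ((p1 implies p2) and p2): at the accessible world s1, s1 forces not (p2 implies p1) or not (p1 and p2) but s1 does not force (p1 implies p2) and p2.
s1: does not force it — s1 does not force (not (p2 implies p1) or not (p1 and p2)) implies ((p1 implies p2) and p2): already at s1 itself, s1 forces not (p2 implies p1) or not (p1 and p2) but s1 does not force (p1 implies p2) and p2.
s2: forces it.
s3: forces it.
Worlds forcing the formula: {s2, s3}.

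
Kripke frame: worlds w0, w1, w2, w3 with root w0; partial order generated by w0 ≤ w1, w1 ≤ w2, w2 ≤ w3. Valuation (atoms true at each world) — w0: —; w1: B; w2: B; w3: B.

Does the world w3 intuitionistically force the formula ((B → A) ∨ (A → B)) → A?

No

w3 ⊮ ((B → A) ∨ (A → B)) → A: already at w3 itself, w3 ⊩ (B → A) ∨ (A → B) but w3 ⊮ A.
w3 lacks atom A, so w3 ⊮ A.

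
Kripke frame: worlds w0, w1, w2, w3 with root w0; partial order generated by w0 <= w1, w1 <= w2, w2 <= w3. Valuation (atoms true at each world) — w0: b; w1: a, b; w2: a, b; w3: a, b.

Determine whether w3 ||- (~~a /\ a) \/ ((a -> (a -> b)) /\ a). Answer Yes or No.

Yes

w3 ||- (~~a /\ a) \/ ((a -> (a -> b)) /\ a) via the disjunct ~~a /\ a.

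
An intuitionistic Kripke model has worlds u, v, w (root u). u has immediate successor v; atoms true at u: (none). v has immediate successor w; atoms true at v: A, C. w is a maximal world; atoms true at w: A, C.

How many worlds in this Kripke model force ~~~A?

0

u: does not force it — u ||-/- ~~~A since u is accessible from u and u ||- ~~A.
v: does not force it.
w: does not force it.
Worlds forcing the formula: { }.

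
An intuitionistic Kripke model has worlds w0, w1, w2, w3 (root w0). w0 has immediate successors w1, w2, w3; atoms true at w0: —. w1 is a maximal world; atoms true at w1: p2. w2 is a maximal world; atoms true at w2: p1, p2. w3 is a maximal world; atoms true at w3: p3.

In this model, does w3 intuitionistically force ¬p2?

Yes

w3 ⊩ ¬p2: no world accessible from w3 forces p2.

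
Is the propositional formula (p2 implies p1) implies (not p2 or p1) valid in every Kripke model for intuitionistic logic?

No

This is the material-implication-as-disjunction principle, which is not intuitionistically valid.
A Kripke countermodel: worlds s0, s1; order generated by s0 <= s1; atoms true at each world — s0:{}; s1:{p1,p2}.
s0 does not force (p2 implies p1) implies (not p2 or p1): already at s0 itself, s0 forces p2 implies p1 but s0 does not force not p2 or p1.
s0 does not force not p2 or p1: neither disjunct is forced at s0.
s0 does not force not p2 since s1 is accessible from s0 and s1 forces p2.
So the root s0 does not force the formula.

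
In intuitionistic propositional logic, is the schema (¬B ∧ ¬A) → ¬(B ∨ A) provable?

This is a constructively valid De Morgan direction (conjunction of negations to negated disjunction), which is intuitionistically derivable.
If both ¬B and ¬A hold at a world, no accessible world forces B or forces A, so none forces B ∨ A.

Yes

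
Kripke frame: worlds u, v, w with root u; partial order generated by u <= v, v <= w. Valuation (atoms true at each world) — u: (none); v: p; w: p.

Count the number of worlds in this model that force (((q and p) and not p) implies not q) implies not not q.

u: does not force it — u does not force (((q and p) and not p) implies not q) implies not not q: already at u itself, u forces ((q and p) and not p) implies not q but u does not force not not q.
v: does not force it — v does not force (((q and p) and not p) implies not q) implies not not q: already at v itself, v forces ((q and p) and not p) implies not q but v does not force not not q.
w: does not force it — w does not force (((q and p) and not p) implies not q) implies not not q: already at w itself, w forces ((q and p) and not p) implies not q but w does not force not not q.
Worlds forcing the formula: { }.

0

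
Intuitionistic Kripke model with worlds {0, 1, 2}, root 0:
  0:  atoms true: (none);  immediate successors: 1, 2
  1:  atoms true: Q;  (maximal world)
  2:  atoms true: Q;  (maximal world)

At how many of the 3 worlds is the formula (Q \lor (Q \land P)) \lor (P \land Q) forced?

0: does not force it — 0 \nVdash (Q \lor (Q \land P)) \lor (P \land Q): neither disjunct is forced at 0.
1: forces it.
2: forces it.
Worlds forcing the formula: {1, 2}.

2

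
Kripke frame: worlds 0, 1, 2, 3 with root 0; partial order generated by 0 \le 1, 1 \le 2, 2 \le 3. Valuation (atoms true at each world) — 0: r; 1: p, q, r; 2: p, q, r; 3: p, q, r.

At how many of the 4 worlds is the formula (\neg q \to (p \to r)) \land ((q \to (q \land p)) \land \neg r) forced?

0

0: does not force it — 0 \nVdash (\neg q \to (p \to r)) \land ((q \to (q \land p)) \land \neg r) since 0 fails (q \to (q \land p)) \land \neg r.
1: does not force it.
2: does not force it.
3: does not force it.
Worlds forcing the formula: { }.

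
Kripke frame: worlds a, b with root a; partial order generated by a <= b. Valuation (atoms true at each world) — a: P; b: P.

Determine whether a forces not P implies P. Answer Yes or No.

Yes

a forces not P implies P vacuously: no world accessible from a forces the antecedent not P.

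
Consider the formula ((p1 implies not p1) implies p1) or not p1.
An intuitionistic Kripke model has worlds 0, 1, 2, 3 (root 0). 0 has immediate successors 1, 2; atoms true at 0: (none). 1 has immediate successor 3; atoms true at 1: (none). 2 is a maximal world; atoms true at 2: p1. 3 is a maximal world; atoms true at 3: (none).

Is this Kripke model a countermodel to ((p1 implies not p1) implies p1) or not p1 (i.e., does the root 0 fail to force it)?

0 does not force ((p1 implies not p1) implies p1) or not p1: neither disjunct is forced at 0.
0 does not force (p1 implies not p1) implies p1: at the accessible world 1, 1 forces p1 implies not p1 but 1 does not force p1.
1 lacks atom p1, so 1 does not force p1.
So the root 0 does not force ((p1 implies not p1) implies p1) or not p1; the model is a countermodel.

Yes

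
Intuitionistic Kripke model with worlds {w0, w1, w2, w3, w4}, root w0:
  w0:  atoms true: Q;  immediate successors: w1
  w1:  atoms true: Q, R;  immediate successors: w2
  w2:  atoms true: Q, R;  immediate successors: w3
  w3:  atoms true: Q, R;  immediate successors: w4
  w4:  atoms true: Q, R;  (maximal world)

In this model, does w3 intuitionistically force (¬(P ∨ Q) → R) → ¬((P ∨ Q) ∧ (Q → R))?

No

w3 ⊮ (¬(P ∨ Q) → R) → ¬((P ∨ Q) ∧ (Q → R)): already at w3 itself, w3 ⊩ ¬(P ∨ Q) → R but w3 ⊮ ¬((P ∨ Q) ∧ (Q → R)).
w3 ⊮ ¬((P ∨ Q) ∧ (Q → R)) since w3 is accessible from w3 and w3 ⊩ (P ∨ Q) ∧ (Q → R).
w3 ⊩ (P ∨ Q) ∧ (Q → R) since w3 forces both conjuncts.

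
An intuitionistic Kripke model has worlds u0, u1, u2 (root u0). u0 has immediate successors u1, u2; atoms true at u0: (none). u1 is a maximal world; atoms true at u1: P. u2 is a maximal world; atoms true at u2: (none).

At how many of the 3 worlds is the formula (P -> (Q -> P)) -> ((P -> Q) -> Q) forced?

1

u0: does not force it — u0 ||-/- (P -> (Q -> P)) -> ((P -> Q) -> Q): already at u0 itself, u0 ||- P -> (Q -> P) but u0 ||-/- (P -> Q) -> Q.
u1: forces it.
u2: does not force it — u2 ||-/- (P -> (Q -> P)) -> ((P -> Q) -> Q): already at u2 itself, u2 ||- P -> (Q -> P) but u2 ||-/- (P -> Q) -> Q.
Worlds forcing the formula: {u1}.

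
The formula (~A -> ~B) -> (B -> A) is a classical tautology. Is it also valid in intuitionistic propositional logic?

This is the converse of contraposition, which is not intuitionistically valid.
A Kripke countermodel: worlds u0, u1; order generated by u0 <= u1; atoms true at each world — u0:{B}; u1:{A,B}.
u0 ||-/- (~A -> ~B) -> (B -> A): already at u0 itself, u0 ||- ~A -> ~B but u0 ||-/- B -> A.
u0 ||-/- B -> A: already at u0 itself, u0 ||- B but u0 ||-/- A.
u0 lacks atom A, so u0 ||-/- A.
So the root u0 does not force the formula.

No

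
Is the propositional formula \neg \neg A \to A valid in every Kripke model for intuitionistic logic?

No

This is double-negation elimination, which is not intuitionistically valid.
A Kripke countermodel: worlds w0, w1; order generated by w0 \le w1; atoms true at each world — w0:{}; w1:{A}.
w0 \nVdash \neg \neg A \to A: already at w0 itself, w0 \Vdash \neg \neg A but w0 \nVdash A.
w0 lacks atom A, so w0 \nVdash A.
So the root w0 does not force the formula.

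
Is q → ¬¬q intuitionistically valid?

This is double-negation introduction, which is intuitionistically derivable.
If a world forces q then every accessible world forces q (persistence), so none forces ¬q; hence ¬¬q.

Yes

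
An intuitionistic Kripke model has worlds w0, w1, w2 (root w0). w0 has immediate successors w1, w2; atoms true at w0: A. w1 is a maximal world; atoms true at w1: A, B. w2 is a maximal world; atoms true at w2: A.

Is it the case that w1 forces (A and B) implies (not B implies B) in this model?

w1 forces (A and B) implies (not B implies B): every world accessible from w1 that forces A and B (namely w1) also forces not B implies B.

Yes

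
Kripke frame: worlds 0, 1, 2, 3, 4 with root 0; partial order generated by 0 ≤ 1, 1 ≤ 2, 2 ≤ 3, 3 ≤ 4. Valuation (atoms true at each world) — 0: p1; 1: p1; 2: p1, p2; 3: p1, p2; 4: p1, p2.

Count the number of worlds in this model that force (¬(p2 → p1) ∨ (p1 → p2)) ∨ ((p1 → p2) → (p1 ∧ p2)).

5

0: forces it.
1: forces it.
2: forces it.
3: forces it.
4: forces it.
Worlds forcing the formula: {0, 1, 2, 3, 4}.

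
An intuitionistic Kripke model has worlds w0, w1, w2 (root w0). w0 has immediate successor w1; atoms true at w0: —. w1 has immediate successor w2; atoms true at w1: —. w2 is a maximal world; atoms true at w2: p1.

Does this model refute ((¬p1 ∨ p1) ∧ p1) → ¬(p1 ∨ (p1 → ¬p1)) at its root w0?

w0 ⊮ ((¬p1 ∨ p1) ∧ p1) → ¬(p1 ∨ (p1 → ¬p1)): at the accessible world w2, w2 ⊩ (¬p1 ∨ p1) ∧ p1 but w2 ⊮ ¬(p1 ∨ (p1 → ¬p1)).
w2 ⊮ ¬(p1 ∨ (p1 → ¬p1)) since w2 is accessible from w2 and w2 ⊩ p1 ∨ (p1 → ¬p1).
w2 ⊩ p1 ∨ (p1 → ¬p1) via the disjunct p1.
So the root w0 does not force ((¬p1 ∨ p1) ∧ p1) → ¬(p1 ∨ (p1 → ¬p1)); the model is a countermodel.

Yes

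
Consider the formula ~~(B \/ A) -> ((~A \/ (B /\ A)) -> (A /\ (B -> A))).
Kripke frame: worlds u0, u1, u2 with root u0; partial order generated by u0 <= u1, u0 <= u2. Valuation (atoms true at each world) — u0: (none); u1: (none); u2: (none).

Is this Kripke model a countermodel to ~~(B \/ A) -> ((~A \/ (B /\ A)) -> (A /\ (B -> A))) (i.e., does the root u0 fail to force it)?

No

u0 ||- ~~(B \/ A) -> ((~A \/ (B /\ A)) -> (A /\ (B -> A))) vacuously: no world accessible from u0 forces the antecedent ~~(B \/ A).
So the root u0 forces ~~(B \/ A) -> ((~A \/ (B /\ A)) -> (A /\ (B -> A))); the model is not a countermodel.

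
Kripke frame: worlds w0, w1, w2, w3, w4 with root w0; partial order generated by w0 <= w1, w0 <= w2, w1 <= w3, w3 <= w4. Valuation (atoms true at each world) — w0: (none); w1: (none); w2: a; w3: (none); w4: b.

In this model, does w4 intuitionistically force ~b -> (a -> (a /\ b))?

Yes

w4 ||- ~b -> (a -> (a /\ b)) vacuously: no world accessible from w4 forces the antecedent ~b.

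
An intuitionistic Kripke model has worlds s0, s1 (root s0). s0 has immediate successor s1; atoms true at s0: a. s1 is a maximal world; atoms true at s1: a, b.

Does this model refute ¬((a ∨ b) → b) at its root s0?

s0 ⊮ ¬((a ∨ b) → b) since s1 is accessible from s0 and s1 ⊩ (a ∨ b) → b.
s1 ⊩ (a ∨ b) → b: every world accessible from s1 that forces a ∨ b (namely s1) also forces b.
So the root s0 does not force ¬((a ∨ b) → b); the model is a countermodel.

Yes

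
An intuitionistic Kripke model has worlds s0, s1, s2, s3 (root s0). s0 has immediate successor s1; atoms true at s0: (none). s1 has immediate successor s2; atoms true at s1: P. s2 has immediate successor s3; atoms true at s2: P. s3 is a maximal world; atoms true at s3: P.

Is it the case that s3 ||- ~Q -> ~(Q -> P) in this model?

s3 ||-/- ~Q -> ~(Q -> P): already at s3 itself, s3 ||- ~Q but s3 ||-/- ~(Q -> P).
s3 ||-/- ~(Q -> P) since s3 is accessible from s3 and s3 ||- Q -> P.
s3 ||- Q -> P vacuously: no world accessible from s3 forces the antecedent Q.

No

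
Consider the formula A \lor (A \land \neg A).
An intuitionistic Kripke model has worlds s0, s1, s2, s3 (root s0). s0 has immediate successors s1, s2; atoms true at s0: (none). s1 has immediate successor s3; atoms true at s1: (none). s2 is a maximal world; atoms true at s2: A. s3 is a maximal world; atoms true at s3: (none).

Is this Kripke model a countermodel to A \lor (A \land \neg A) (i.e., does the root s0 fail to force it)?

s0 \nVdash A \lor (A \land \neg A): neither disjunct is forced at s0.
s0 lacks atom A, so s0 \nVdash A.
So the root s0 does not force A \lor (A \land \neg A); the model is a countermodel.

Yes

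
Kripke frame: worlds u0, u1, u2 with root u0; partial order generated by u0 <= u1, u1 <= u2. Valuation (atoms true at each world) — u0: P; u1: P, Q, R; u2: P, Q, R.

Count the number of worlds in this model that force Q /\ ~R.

u0: does not force it — u0 ||-/- Q /\ ~R since u0 fails Q.
u1: does not force it — u1 ||-/- Q /\ ~R since u1 fails ~R.
u2: does not force it.
Worlds forcing the formula: { }.

0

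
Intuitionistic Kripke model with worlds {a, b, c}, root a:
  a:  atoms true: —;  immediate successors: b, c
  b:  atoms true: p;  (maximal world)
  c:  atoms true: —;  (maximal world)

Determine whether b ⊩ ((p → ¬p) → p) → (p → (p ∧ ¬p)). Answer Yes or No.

No

b ⊮ ((p → ¬p) → p) → (p → (p ∧ ¬p)): already at b itself, b ⊩ (p → ¬p) → p but b ⊮ p → (p ∧ ¬p).
b ⊮ p → (p ∧ ¬p): already at b itself, b ⊩ p but b ⊮ p ∧ ¬p.
b ⊮ p ∧ ¬p since b fails ¬p.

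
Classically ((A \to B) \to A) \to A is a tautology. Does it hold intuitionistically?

This is Peirce's law, which is not intuitionistically valid.
A Kripke countermodel: worlds u, v; order generated by u \le v; atoms true at each world — u:{}; v:{A}.
u \nVdash ((A \to B) \to A) \to A: already at u itself, u \Vdash (A \to B) \to A but u \nVdash A.
u lacks atom A, so u \nVdash A.
So the root u does not force the formula.

No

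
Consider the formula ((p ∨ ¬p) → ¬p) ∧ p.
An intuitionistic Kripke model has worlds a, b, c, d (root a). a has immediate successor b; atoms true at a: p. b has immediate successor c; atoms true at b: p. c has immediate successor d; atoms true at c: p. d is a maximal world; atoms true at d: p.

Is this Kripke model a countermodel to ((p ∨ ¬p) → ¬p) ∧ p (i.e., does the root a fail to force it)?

a ⊮ ((p ∨ ¬p) → ¬p) ∧ p since a fails (p ∨ ¬p) → ¬p.
So the root a does not force ((p ∨ ¬p) → ¬p) ∧ p; the model is a countermodel.

Yes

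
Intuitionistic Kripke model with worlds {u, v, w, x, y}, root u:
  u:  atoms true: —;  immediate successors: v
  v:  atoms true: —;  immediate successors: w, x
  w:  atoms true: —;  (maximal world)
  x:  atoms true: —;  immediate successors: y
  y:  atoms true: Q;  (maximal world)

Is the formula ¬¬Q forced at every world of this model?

No

Not every world: u ⊮ ¬¬Q.
u ⊮ ¬¬Q since w is accessible from u and w ⊩ ¬Q.
w ⊩ ¬Q: no world accessible from w forces Q.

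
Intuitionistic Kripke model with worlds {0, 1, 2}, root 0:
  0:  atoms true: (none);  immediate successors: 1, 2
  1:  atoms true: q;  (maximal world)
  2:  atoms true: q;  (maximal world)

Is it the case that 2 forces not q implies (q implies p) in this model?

2 forces not q implies (q implies p) vacuously: no world accessible from 2 forces the antecedent not q.

Yes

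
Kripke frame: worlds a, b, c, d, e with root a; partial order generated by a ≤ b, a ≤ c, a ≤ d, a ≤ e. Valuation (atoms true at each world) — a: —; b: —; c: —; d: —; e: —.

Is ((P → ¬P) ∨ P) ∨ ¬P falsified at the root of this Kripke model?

No

a ⊩ ((P → ¬P) ∨ P) ∨ ¬P via the disjunct (P → ¬P) ∨ P.
So the root a forces ((P → ¬P) ∨ P) ∨ ¬P; the model is not a countermodel.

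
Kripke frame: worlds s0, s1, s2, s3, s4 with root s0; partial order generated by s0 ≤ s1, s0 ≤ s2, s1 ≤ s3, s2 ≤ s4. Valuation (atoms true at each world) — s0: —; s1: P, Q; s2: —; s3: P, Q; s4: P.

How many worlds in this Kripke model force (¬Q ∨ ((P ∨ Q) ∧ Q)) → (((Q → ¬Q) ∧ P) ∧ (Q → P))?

s0: does not force it — s0 ⊮ (¬Q ∨ ((P ∨ Q) ∧ Q)) → (((Q → ¬Q) ∧ P) ∧ (Q → P)): at the accessible world s1, s1 ⊩ ¬Q ∨ ((P ∨ Q) ∧ Q) but s1 ⊮ ((Q → ¬Q) ∧ P) ∧ (Q → P).
s1: does not force it — s1 ⊮ (¬Q ∨ ((P ∨ Q) ∧ Q)) → (((Q → ¬Q) ∧ P) ∧ (Q → P)): already at s1 itself, s1 ⊩ ¬Q ∨ ((P ∨ Q) ∧ Q) but s1 ⊮ ((Q → ¬Q) ∧ P) ∧ (Q → P).
s2: does not force it.
s3: does not force it.
s4: forces it.
Worlds forcing the formula: {s4}.

1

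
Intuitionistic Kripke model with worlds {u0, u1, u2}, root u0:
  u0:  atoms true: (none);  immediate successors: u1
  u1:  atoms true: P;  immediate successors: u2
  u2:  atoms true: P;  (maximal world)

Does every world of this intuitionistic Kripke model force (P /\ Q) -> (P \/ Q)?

u0 ||- (P /\ Q) -> (P \/ Q) vacuously: no world accessible from u0 forces the antecedent P /\ Q.
Since the root u0 forces (P /\ Q) -> (P \/ Q) and forcing is persistent (monotone upward), every world forces it.

Yes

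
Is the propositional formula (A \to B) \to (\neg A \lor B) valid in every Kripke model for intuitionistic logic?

No

This is the material-implication-as-disjunction principle, which is not intuitionistically valid.
A Kripke countermodel: worlds u, v; order generated by u \le v; atoms true at each world — u:{}; v:{A,B}.
u \nVdash (A \to B) \to (\neg A \lor B): already at u itself, u \Vdash A \to B but u \nVdash \neg A \lor B.
u \nVdash \neg A \lor B: neither disjunct is forced at u.
u \nVdash \neg A since v is accessible from u and v \Vdash A.
So the root u does not force the formula.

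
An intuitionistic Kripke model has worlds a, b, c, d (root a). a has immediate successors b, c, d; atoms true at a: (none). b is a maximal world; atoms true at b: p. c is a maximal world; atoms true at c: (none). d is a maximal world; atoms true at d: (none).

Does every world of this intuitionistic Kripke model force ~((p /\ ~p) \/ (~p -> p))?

Not every world: a ||-/- ~((p /\ ~p) \/ (~p -> p)).
a ||-/- ~((p /\ ~p) \/ (~p -> p)) since b is accessible from a and b ||- (p /\ ~p) \/ (~p -> p).
b ||- (p /\ ~p) \/ (~p -> p) via the disjunct ~p -> p.

No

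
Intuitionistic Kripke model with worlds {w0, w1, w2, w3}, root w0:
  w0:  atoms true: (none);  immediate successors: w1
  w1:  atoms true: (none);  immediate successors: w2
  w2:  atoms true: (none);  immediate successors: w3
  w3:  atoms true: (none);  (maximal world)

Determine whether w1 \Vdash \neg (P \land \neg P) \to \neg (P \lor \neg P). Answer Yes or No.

w1 \nVdash \neg (P \land \neg P) \to \neg (P \lor \neg P): already at w1 itself, w1 \Vdash \neg (P \land \neg P) but w1 \nVdash \neg (P \lor \neg P).
w1 \nVdash \neg (P \lor \neg P) since w1 is accessible from w1 and w1 \Vdash P \lor \neg P.
w1 \Vdash P \lor \neg P via the disjunct \neg P.

No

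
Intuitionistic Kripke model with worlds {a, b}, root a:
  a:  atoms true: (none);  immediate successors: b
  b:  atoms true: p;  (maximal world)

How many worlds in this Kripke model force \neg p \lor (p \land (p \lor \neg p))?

1

a: does not force it — a \nVdash \neg p \lor (p \land (p \lor \neg p)): neither disjunct is forced at a.
b: forces it.
Worlds forcing the formula: {b}.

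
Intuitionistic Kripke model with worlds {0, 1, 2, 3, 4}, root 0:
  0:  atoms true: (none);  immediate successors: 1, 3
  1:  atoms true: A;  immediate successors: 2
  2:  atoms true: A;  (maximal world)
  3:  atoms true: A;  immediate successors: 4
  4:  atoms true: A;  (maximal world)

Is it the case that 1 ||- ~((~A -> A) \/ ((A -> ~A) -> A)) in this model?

1 ||-/- ~((~A -> A) \/ ((A -> ~A) -> A)) since 1 is accessible from 1 and 1 ||- (~A -> A) \/ ((A -> ~A) -> A).
1 ||- (~A -> A) \/ ((A -> ~A) -> A) via the disjunct ~A -> A.

No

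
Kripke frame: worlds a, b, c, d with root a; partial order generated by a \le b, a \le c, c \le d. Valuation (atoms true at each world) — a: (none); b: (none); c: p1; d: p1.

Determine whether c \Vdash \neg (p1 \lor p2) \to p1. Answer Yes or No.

Yes

c \Vdash \neg (p1 \lor p2) \to p1 vacuously: no world accessible from c forces the antecedent \neg (p1 \lor p2).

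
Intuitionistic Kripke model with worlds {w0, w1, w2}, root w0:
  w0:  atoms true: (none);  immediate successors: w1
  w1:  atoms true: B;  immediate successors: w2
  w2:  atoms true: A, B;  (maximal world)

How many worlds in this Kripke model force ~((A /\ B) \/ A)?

w0: does not force it — w0 ||-/- ~((A /\ B) \/ A) since w2 is accessible from w0 and w2 ||- (A /\ B) \/ A.
w1: does not force it — w1 ||-/- ~((A /\ B) \/ A) since w2 is accessible from w1 and w2 ||- (A /\ B) \/ A.
w2: does not force it — w2 ||-/- ~((A /\ B) \/ A) since w2 is accessible from w2 and w2 ||- (A /\ B) \/ A.
Worlds forcing the formula: { }.

0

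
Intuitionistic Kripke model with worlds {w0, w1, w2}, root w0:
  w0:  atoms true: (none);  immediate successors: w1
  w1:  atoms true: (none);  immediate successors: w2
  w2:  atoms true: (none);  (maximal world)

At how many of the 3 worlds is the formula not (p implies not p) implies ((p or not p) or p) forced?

3

w0: forces it.
w1: forces it.
w2: forces it.
Worlds forcing the formula: {w0, w1, w2}.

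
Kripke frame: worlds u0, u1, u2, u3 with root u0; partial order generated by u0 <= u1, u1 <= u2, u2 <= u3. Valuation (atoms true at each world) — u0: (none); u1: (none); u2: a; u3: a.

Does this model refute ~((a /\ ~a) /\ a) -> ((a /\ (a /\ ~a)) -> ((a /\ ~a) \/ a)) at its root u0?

u0 ||- ~((a /\ ~a) /\ a) -> ((a /\ (a /\ ~a)) -> ((a /\ ~a) \/ a)): every world accessible from u0 that forces ~((a /\ ~a) /\ a) (namely u0, u1, u2, u3) also forces (a /\ (a /\ ~a)) -> ((a /\ ~a) \/ a).
So the root u0 forces ~((a /\ ~a) /\ a) -> ((a /\ (a /\ ~a)) -> ((a /\ ~a) \/ a)); the model is not a countermodel.

No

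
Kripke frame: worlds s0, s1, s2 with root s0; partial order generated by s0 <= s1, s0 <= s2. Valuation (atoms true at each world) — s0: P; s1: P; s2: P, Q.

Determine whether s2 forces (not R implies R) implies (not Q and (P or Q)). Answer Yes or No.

Yes

s2 forces (not R implies R) implies (not Q and (P or Q)) vacuously: no world accessible from s2 forces the antecedent not R implies R.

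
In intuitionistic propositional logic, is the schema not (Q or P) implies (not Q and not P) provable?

This is a constructively valid De Morgan direction (negated disjunction to conjunction of negations), which is intuitionistically derivable.
From not (Q or P): if Q held then Q or P would, contradiction — so not Q; similarly not P.

Yes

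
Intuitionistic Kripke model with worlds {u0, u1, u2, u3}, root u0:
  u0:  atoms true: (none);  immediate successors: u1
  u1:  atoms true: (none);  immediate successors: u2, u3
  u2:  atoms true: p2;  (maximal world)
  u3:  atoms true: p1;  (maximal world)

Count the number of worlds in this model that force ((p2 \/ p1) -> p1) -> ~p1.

u0: does not force it — u0 ||-/- ((p2 \/ p1) -> p1) -> ~p1: at the accessible world u3, u3 ||- (p2 \/ p1) -> p1 but u3 ||-/- ~p1.
u1: does not force it.
u2: forces it.
u3: does not force it.
Worlds forcing the formula: {u2}.

1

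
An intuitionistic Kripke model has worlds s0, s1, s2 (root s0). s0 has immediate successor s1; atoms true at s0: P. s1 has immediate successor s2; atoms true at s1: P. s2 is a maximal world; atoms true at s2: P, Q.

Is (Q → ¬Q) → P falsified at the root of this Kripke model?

No

s0 ⊩ (Q → ¬Q) → P vacuously: no world accessible from s0 forces the antecedent Q → ¬Q.
So the root s0 forces (Q → ¬Q) → P; the model is not a countermodel.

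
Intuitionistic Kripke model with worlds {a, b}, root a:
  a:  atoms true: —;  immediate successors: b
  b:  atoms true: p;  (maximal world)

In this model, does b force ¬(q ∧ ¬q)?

b ⊩ ¬(q ∧ ¬q): no world accessible from b forces q ∧ ¬q.

Yes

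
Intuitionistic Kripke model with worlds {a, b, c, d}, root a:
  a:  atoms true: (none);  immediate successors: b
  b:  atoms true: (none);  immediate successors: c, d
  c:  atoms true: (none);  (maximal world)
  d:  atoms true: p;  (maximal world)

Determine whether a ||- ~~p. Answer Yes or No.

a ||-/- ~~p since c is accessible from a and c ||- ~p.
c ||- ~p: no world accessible from c forces p.

No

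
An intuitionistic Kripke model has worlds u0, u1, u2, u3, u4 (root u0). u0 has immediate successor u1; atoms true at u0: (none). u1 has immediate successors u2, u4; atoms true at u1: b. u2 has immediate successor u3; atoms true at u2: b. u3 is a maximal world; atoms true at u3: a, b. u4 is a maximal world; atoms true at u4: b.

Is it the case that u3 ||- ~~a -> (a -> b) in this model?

u3 ||- ~~a -> (a -> b): every world accessible from u3 that forces ~~a (namely u3) also forces a -> b.

Yes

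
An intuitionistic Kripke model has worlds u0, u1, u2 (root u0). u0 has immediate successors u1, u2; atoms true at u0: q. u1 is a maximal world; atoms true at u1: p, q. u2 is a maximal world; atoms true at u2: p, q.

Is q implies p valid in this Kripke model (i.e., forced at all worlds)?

Not every world: u0 does not force q implies p.
u0 does not force q implies p: already at u0 itself, u0 forces q but u0 does not force p.
u0 lacks atom p, so u0 does not force p.

No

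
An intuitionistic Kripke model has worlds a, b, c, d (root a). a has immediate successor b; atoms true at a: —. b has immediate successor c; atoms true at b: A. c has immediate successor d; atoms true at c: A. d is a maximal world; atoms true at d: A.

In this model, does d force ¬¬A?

Yes

d ⊩ ¬¬A: no world accessible from d forces ¬A.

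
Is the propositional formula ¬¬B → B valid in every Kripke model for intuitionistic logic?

This is double-negation elimination, which is not intuitionistically valid.
A Kripke countermodel: worlds u0, u1; order generated by u0 ≤ u1; atoms true at each world — u0:{}; u1:{B}.
u0 ⊮ ¬¬B → B: already at u0 itself, u0 ⊩ ¬¬B but u0 ⊮ B.
u0 lacks atom B, so u0 ⊮ B.
So the root u0 does not force the formula.

No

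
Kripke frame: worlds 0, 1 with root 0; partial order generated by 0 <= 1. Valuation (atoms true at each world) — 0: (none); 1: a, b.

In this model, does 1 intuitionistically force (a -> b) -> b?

1 ||- (a -> b) -> b: every world accessible from 1 that forces a -> b (namely 1) also forces b.

Yes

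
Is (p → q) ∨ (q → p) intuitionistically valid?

No

This is the Gödel–Dummett linearity axiom, which is not intuitionistically valid.
A Kripke countermodel: worlds 0, 1, 2; order generated by 0 ≤ 1, 0 ≤ 2; atoms true at each world — 0:{}; 1:{p}; 2:{q}.
0 ⊮ (p → q) ∨ (q → p): neither disjunct is forced at 0.
0 ⊮ p → q: at the accessible world 1, 1 ⊩ p but 1 ⊮ q.
1 lacks atom q, so 1 ⊮ q.
So the root 0 does not force the formula.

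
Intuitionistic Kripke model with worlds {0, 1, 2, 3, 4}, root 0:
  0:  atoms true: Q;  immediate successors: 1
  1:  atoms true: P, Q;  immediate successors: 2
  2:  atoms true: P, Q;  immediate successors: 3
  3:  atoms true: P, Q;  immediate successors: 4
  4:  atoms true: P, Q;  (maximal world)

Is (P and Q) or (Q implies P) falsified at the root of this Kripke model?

0 does not force (P and Q) or (Q implies P): neither disjunct is forced at 0.
0 does not force P and Q since 0 fails P.
So the root 0 does not force (P and Q) or (Q implies P); the model is a countermodel.

Yes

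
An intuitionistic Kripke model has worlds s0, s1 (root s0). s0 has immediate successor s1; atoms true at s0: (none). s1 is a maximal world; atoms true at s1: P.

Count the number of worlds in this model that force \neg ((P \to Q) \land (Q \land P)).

s0: forces it.
s1: forces it.
Worlds forcing the formula: {s0, s1}.

2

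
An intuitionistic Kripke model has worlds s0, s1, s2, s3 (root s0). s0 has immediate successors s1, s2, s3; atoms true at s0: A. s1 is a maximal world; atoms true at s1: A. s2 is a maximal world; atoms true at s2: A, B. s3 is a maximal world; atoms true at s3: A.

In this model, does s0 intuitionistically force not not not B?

No

s0 does not force not not not B since s2 is accessible from s0 and s2 forces not not B.
s2 forces not not B: no world accessible from s2 forces not B.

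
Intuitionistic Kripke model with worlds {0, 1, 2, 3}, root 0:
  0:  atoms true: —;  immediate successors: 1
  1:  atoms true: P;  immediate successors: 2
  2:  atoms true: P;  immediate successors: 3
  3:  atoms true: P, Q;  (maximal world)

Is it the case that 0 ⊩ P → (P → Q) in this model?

0 ⊮ P → (P → Q): at the accessible world 1, 1 ⊩ P but 1 ⊮ P → Q.
1 ⊮ P → Q: already at 1 itself, 1 ⊩ P but 1 ⊮ Q.
1 lacks atom Q, so 1 ⊮ Q.

No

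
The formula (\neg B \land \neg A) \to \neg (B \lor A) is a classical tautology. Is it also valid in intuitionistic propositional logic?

Yes

This is a constructively valid De Morgan direction (conjunction of negations to negated disjunction), which is intuitionistically derivable.
If both \neg B and \neg A hold at a world, no accessible world forces B or forces A, so none forces B \lor A.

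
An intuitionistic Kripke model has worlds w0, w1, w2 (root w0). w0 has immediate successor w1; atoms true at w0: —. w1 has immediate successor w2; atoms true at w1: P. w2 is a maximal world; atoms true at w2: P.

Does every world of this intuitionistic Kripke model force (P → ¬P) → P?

w0 ⊩ (P → ¬P) → P vacuously: no world accessible from w0 forces the antecedent P → ¬P.
Since the root w0 forces (P → ¬P) → P and forcing is persistent (monotone upward), every world forces it.

Yes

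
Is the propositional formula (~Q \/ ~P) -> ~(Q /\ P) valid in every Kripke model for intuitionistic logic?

Yes

This is a constructively valid De Morgan direction (disjunction of negations to negated conjunction), which is intuitionistically derivable.
If ~Q holds at a world then no accessible world forces Q, hence none forces Q /\ P; likewise for ~P.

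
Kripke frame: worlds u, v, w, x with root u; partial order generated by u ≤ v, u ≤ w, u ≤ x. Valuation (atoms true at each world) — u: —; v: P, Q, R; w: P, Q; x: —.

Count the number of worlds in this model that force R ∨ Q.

u: does not force it — u ⊮ R ∨ Q: neither disjunct is forced at u.
v: forces it.
w: forces it.
x: does not force it — x ⊮ R ∨ Q: neither disjunct is forced at x.
Worlds forcing the formula: {v, w}.

2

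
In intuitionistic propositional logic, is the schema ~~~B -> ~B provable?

This is triple-negation reduction, which is intuitionistically derivable.
Assume ~~~B and suppose B. Then ~~B (double-negation introduction), contradicting ~~~B. So ~B.

Yes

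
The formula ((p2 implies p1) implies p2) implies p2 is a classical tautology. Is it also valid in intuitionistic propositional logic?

No

This is Peirce's law, which is not intuitionistically valid.
A Kripke countermodel: worlds 0, 1; order generated by 0 <= 1; atoms true at each world — 0:{}; 1:{p2}.
0 does not force ((p2 implies p1) implies p2) implies p2: already at 0 itself, 0 forces (p2 implies p1) implies p2 but 0 does not force p2.
0 lacks atom p2, so 0 does not force p2.
So the root 0 does not force the formula.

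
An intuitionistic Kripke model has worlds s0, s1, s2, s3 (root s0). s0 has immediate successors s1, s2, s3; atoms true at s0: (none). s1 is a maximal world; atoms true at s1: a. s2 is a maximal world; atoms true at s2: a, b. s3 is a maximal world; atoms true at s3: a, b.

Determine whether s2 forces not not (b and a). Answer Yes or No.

Yes

s2 forces not not (b and a): no world accessible from s2 forces not (b and a).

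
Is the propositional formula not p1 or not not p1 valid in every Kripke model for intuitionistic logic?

This is the weak law of excluded middle, which is not intuitionistically valid.
A Kripke countermodel: worlds s0, s1, s2; order generated by s0 <= s1, s0 <= s2; atoms true at each world — s0:{}; s1:{p1}; s2:{}.
s0 does not force not p1 or not not p1: neither disjunct is forced at s0.
s0 does not force not p1 since s1 is accessible from s0 and s1 forces p1.
So the root s0 does not force the formula.

No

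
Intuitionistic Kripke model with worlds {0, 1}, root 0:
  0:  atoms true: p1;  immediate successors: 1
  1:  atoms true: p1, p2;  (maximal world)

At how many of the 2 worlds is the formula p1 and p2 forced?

0: does not force it — 0 does not force p1 and p2 since 0 fails p2.
1: forces it.
Worlds forcing the formula: {1}.

1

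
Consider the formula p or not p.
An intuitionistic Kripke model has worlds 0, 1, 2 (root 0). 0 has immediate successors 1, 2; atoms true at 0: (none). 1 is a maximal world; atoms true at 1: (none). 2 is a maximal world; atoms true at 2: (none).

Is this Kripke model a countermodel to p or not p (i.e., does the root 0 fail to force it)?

0 forces p or not p via the disjunct not p.
So the root 0 forces p or not p; the model is not a countermodel.

No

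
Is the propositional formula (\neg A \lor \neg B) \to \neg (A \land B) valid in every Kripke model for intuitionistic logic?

Yes

This is a constructively valid De Morgan direction (disjunction of negations to negated conjunction), which is intuitionistically derivable.
If \neg A holds at a world then no accessible world forces A, hence none forces A \land B; likewise for \neg B.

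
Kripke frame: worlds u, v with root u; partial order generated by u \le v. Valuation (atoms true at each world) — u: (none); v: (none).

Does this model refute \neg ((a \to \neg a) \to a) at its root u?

No

u \Vdash \neg ((a \to \neg a) \to a): no world accessible from u forces (a \to \neg a) \to a.
So the root u forces \neg ((a \to \neg a) \to a); the model is not a countermodel.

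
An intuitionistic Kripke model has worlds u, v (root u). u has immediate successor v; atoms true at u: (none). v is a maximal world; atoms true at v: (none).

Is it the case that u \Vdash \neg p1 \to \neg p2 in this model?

Yes

u \Vdash \neg p1 \to \neg p2: every world accessible from u that forces \neg p1 (namely u, v) also forces \neg p2.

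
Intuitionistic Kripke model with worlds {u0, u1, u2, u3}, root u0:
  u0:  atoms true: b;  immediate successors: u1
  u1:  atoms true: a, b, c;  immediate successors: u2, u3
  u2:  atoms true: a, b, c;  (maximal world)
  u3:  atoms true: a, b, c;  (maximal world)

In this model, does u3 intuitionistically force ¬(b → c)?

No

u3 ⊮ ¬(b → c) since u3 is accessible from u3 and u3 ⊩ b → c.
u3 ⊩ b → c: every world accessible from u3 that forces b (namely u3) also forces c.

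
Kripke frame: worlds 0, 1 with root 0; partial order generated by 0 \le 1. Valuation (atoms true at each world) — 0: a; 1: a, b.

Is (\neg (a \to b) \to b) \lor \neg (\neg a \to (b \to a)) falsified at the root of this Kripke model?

0 \Vdash (\neg (a \to b) \to b) \lor \neg (\neg a \to (b \to a)) via the disjunct \neg (a \to b) \to b.
So the root 0 forces (\neg (a \to b) \to b) \lor \neg (\neg a \to (b \to a)); the model is not a countermodel.

No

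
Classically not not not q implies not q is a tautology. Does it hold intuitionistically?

Yes

This is triple-negation reduction, which is intuitionistically derivable.
Assume not not not q and suppose q. Then not not q (double-negation introduction), contradicting not not not q. So not q.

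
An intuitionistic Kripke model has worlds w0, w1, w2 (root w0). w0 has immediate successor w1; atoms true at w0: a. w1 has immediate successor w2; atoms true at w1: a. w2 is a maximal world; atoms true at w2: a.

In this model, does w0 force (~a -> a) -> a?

Yes

w0 ||- (~a -> a) -> a: every world accessible from w0 that forces ~a -> a (namely w0, w1, w2) also forces a.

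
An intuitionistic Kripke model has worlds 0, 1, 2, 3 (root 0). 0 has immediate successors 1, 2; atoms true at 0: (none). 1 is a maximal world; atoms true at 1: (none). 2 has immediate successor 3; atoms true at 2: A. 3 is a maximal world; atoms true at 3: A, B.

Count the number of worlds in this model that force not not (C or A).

2

0: does not force it — 0 does not force not not (C or A) since 1 is accessible from 0 and 1 forces not (C or A).
1: does not force it — 1 does not force not not (C or A) since 1 is accessible from 1 and 1 forces not (C or A).
2: forces it.
3: forces it.
Worlds forcing the formula: {2, 3}.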